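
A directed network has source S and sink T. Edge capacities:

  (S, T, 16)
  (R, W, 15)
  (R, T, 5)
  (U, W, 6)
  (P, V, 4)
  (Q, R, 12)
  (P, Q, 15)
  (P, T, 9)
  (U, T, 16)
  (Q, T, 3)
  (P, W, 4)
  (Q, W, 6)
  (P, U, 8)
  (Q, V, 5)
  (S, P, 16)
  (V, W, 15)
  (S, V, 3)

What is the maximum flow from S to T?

32

Augment S→T: bottleneck 16, flow now 16.
Augment S→P→T: bottleneck 9, flow now 25.
Augment S→P→Q→T: bottleneck 3, flow now 28.
Augment S→P→U→T: bottleneck 4, flow now 32.
No augmenting path remains; maximum flow = 32.
In the residual graph, reachable from S: {S, V, W}.
Min-cut edges: S→P (16), S→T (16); capacity 16 + 16 = 32.
This cut is saturated, so no flow can exceed 32.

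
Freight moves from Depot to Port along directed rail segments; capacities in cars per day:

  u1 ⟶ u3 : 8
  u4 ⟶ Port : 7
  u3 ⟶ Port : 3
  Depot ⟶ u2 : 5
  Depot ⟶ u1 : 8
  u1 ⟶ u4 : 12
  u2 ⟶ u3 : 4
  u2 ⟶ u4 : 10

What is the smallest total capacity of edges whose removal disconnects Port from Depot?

10

Augment Depot→u1→u3→Port: bottleneck 3, flow now 3.
Augment Depot→u1→u4→Port: bottleneck 5, flow now 8.
Augment Depot→u2→u4→Port: bottleneck 2, flow now 10.
No augmenting path remains; maximum flow = 10.
By max-flow min-cut, the minimum cut capacity equals the max flow.
In the residual graph, reachable from Depot: {Depot, u1, u2, u3, u4}.
Min-cut edges: u3→Port (3), u4→Port (7); capacity 3 + 7 = 10.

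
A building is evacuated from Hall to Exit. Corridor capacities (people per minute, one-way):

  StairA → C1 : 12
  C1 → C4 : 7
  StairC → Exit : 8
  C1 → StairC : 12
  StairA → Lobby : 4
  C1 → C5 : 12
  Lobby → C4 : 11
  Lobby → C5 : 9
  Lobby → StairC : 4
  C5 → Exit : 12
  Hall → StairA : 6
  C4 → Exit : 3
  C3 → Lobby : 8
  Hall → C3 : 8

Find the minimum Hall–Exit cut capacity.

14

Augment Hall→StairA→C1→StairC→Exit: bottleneck 6, flow now 6.
Augment Hall→C3→Lobby→StairC→Exit: bottleneck 2, flow now 8.
Augment Hall→C3→Lobby→C4→Exit: bottleneck 3, flow now 11.
Augment Hall→C3→Lobby→C5→Exit: bottleneck 3, flow now 14.
No augmenting path remains; maximum flow = 14.
By max-flow min-cut, the minimum cut capacity equals the max flow.
In the residual graph, reachable from Hall: {Hall}.
Min-cut edges: Hall→StairA (6), Hall→C3 (8); capacity 6 + 8 = 14.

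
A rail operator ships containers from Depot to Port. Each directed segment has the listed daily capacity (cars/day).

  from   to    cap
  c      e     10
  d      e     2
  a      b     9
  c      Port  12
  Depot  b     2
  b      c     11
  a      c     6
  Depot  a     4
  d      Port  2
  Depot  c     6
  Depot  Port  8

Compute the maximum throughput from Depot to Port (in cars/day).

Augment Depot→Port: bottleneck 8, flow now 8.
Augment Depot→c→Port: bottleneck 6, flow now 14.
Augment Depot→a→c→Port: bottleneck 4, flow now 18.
Augment Depot→b→c→Port: bottleneck 2, flow now 20.
No augmenting path remains; maximum flow = 20.
In the residual graph, reachable from Depot: {Depot}.
Min-cut edges: Depot→a (4), Depot→b (2), Depot→c (6), Depot→Port (8); capacity 4 + 2 + 6 + 8 = 20.
This cut is saturated, so no flow can exceed 20.

20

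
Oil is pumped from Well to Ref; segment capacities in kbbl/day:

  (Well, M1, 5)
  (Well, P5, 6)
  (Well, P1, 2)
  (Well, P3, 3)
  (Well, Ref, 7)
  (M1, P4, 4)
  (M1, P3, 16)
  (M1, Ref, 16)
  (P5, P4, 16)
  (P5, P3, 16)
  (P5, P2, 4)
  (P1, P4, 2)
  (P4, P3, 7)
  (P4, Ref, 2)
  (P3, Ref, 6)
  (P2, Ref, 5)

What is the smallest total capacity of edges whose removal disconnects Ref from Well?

23

Augment Well→Ref: bottleneck 7, flow now 7.
Augment Well→M1→Ref: bottleneck 5, flow now 12.
Augment Well→P3→Ref: bottleneck 3, flow now 15.
Augment Well→P5→P4→Ref: bottleneck 2, flow now 17.
Augment Well→P5→P3→Ref: bottleneck 3, flow now 20.
Augment Well→P5→P2→Ref: bottleneck 1, flow now 21.
Augment Well→P1→P4→P5→P2→Ref: bottleneck 2, flow now 23. (uses reverse residual edge)
No augmenting path remains; maximum flow = 23.
By max-flow min-cut, the minimum cut capacity equals the max flow.
In the residual graph, reachable from Well: {Well}.
Min-cut edges: Well→M1 (5), Well→P5 (6), Well→P1 (2), Well→P3 (3), Well→Ref (7); capacity 5 + 6 + 2 + 3 + 7 = 23.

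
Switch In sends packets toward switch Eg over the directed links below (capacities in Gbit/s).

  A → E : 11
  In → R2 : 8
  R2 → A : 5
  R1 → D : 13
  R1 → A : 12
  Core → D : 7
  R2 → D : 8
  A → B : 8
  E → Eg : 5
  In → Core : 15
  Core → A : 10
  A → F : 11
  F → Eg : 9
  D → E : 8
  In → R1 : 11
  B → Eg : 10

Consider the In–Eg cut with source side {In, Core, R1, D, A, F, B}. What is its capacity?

Edges leaving {In, Core, R1, D, A, F, B}: In→R2 (8), D→E (8), A→E (11), F→Eg (9), B→Eg (10).
Cut capacity = 8 + 8 + 11 + 9 + 10 = 46.

46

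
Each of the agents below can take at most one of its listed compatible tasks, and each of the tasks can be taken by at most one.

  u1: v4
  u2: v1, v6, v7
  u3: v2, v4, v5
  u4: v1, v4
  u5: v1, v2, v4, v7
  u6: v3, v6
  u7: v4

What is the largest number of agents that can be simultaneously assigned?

6

Unit-capacity flow: source→left, listed edges, right→sink; max matching = max flow.
Augmenting path u1→v4 (+1); matched 1.
Augmenting path u2→v1 (+1); matched 2.
Augmenting path u3→v2 (+1); matched 3.
Augmenting path u5→v7 (+1); matched 4.
Augmenting path u6→v3 (+1); matched 5.
Augmenting path u4→v1→u2→v6 (+1); matched 6.
No augmenting path remains; maximum matching = 6.
König certificate: {u2, u3, u4, u5, u6, v4} is a vertex cover of size 6 (every listed pair touches it), so no matching can be larger.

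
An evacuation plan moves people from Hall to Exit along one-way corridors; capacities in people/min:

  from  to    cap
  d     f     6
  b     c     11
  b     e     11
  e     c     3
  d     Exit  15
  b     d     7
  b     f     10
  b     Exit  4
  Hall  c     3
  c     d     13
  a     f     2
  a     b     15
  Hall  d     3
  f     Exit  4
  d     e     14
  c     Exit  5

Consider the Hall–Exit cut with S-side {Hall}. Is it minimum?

Yes — it is a minimum cut (capacity 6).

Given cut capacity: 3 + 3 = 6.
Augment Hall→c→Exit: bottleneck 3, flow now 3.
Augment Hall→d→Exit: bottleneck 3, flow now 6.
No augmenting path remains; maximum flow = 6.
Cut capacity 6 equals the max flow, so it is a minimum cut.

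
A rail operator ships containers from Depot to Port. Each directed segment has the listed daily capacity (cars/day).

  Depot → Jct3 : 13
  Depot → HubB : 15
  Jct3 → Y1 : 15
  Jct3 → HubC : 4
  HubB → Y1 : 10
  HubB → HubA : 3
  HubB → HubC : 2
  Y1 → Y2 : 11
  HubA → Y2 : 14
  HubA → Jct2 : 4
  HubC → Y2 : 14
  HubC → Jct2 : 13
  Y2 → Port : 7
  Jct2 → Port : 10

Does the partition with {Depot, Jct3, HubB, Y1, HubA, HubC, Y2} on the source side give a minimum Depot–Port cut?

Given cut capacity: 4 + 13 + 7 = 24.
Augment Depot→Jct3→Y1→Y2→Port: bottleneck 7, flow now 7.
Augment Depot→Jct3→HubC→Jct2→Port: bottleneck 4, flow now 11.
Augment Depot→HubB→HubA→Jct2→Port: bottleneck 3, flow now 14.
Augment Depot→HubB→HubC→Jct2→Port: bottleneck 2, flow now 16.
No augmenting path remains; maximum flow = 16.
In the residual graph, reachable from Depot: {Depot, Jct3, HubB, Y1, Y2}.
Min-cut edges: Jct3→HubC (4), HubB→HubA (3), HubB→HubC (2), Y2→Port (7); capacity 4 + 3 + 2 + 7 = 16.
Cut capacity 24 exceeds the max flow 16, so it is not minimum.

No — its capacity is 24, but the minimum cut has capacity 16.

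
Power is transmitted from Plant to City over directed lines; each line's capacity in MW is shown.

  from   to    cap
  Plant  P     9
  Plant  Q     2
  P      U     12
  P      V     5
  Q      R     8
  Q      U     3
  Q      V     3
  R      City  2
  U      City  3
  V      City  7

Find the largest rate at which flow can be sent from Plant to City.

Augment Plant→P→U→City: bottleneck 3, flow now 3.
Augment Plant→P→V→City: bottleneck 5, flow now 8.
Augment Plant→Q→R→City: bottleneck 2, flow now 10.
No augmenting path remains; maximum flow = 10.
In the residual graph, reachable from Plant: {Plant, P, U}.
Min-cut edges: Plant→Q (2), P→V (5), U→City (3); capacity 2 + 5 + 3 = 10.
This cut is saturated, so no flow can exceed 10.

10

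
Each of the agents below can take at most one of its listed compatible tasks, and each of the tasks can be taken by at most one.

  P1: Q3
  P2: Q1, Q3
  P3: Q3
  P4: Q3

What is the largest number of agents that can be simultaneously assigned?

Unit-capacity flow: source→left, listed edges, right→sink; max matching = max flow.
Augmenting path P1→Q3 (+1); matched 1.
Augmenting path P2→Q1 (+1); matched 2.
No augmenting path remains; maximum matching = 2.
König certificate: {P2, Q3} is a vertex cover of size 2 (every listed pair touches it), so no matching can be larger.

2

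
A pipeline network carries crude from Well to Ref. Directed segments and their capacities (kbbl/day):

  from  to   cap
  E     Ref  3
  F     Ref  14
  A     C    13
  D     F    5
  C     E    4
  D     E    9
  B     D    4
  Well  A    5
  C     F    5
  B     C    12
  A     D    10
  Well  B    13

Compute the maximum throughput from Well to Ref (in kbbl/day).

13

Augment Well→A→C→E→Ref: bottleneck 3, flow now 3.
Augment Well→A→C→F→Ref: bottleneck 2, flow now 5.
Augment Well→B→C→F→Ref: bottleneck 3, flow now 8.
Augment Well→B→D→F→Ref: bottleneck 4, flow now 12.
Augment Well→B→C→A→D→F→Ref: bottleneck 1, flow now 13. (uses reverse residual edge)
No augmenting path remains; maximum flow = 13.
In the residual graph, reachable from Well: {Well, A, B, C, D, E}.
Min-cut edges: C→F (5), D→F (5), E→Ref (3); capacity 5 + 5 + 3 = 13.
This cut is saturated, so no flow can exceed 13.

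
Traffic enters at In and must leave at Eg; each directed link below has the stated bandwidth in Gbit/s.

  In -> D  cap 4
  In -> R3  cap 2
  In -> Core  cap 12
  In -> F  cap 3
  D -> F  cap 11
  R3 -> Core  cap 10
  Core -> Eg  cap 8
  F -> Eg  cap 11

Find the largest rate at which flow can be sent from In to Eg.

Augment In→Core→Eg: bottleneck 8, flow now 8.
Augment In→F→Eg: bottleneck 3, flow now 11.
Augment In→D→F→Eg: bottleneck 4, flow now 15.
No augmenting path remains; maximum flow = 15.
In the residual graph, reachable from In: {In, R3, Core}.
Min-cut edges: In→D (4), In→F (3), Core→Eg (8); capacity 4 + 3 + 8 = 15.
This cut is saturated, so no flow can exceed 15.

15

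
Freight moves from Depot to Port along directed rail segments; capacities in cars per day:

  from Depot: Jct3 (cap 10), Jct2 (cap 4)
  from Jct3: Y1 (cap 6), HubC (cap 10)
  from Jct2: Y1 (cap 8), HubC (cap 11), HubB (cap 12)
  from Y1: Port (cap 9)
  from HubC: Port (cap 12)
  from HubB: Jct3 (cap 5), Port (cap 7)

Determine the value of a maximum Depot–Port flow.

Augment Depot→Jct3→Y1→Port: bottleneck 6, flow now 6.
Augment Depot→Jct3→HubC→Port: bottleneck 4, flow now 10.
Augment Depot→Jct2→Y1→Port: bottleneck 3, flow now 13.
Augment Depot→Jct2→HubC→Port: bottleneck 1, flow now 14.
No augmenting path remains; maximum flow = 14.
In the residual graph, reachable from Depot: {Depot}.
Min-cut edges: Depot→Jct3 (10), Depot→Jct2 (4); capacity 10 + 4 = 14.
This cut is saturated, so no flow can exceed 14.

14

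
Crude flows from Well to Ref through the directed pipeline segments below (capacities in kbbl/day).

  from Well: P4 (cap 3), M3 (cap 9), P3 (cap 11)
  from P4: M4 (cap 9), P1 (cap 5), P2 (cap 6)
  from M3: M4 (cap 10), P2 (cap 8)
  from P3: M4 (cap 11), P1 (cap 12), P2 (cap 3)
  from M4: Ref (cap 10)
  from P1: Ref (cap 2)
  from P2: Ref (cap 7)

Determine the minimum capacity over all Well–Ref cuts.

Augment Well→P4→M4→Ref: bottleneck 3, flow now 3.
Augment Well→M3→M4→Ref: bottleneck 7, flow now 10.
Augment Well→M3→P2→Ref: bottleneck 2, flow now 12.
Augment Well→P3→P1→Ref: bottleneck 2, flow now 14.
Augment Well→P3→P2→Ref: bottleneck 3, flow now 17.
Augment Well→P3→M4→P4→P2→Ref: bottleneck 2, flow now 19. (uses reverse residual edge)
No augmenting path remains; maximum flow = 19.
By max-flow min-cut, the minimum cut capacity equals the max flow.
In the residual graph, reachable from Well: {Well, P4, M3, P3, M4, P1, P2}.
Min-cut edges: M4→Ref (10), P1→Ref (2), P2→Ref (7); capacity 10 + 2 + 7 = 19.

19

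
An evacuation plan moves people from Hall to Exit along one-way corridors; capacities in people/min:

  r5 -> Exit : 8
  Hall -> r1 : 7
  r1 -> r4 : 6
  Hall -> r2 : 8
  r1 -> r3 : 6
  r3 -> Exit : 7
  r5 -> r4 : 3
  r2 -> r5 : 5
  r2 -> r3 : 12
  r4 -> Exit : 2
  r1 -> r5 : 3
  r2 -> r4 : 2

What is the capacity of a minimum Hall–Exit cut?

15

Augment Hall→r1→r3→Exit: bottleneck 6, flow now 6.
Augment Hall→r1→r4→Exit: bottleneck 1, flow now 7.
Augment Hall→r2→r3→Exit: bottleneck 1, flow now 8.
Augment Hall→r2→r4→Exit: bottleneck 1, flow now 9.
Augment Hall→r2→r5→Exit: bottleneck 5, flow now 14.
Augment Hall→r2→r3→r1→r5→Exit: bottleneck 1, flow now 15. (uses reverse residual edge)
No augmenting path remains; maximum flow = 15.
By max-flow min-cut, the minimum cut capacity equals the max flow.
In the residual graph, reachable from Hall: {Hall}.
Min-cut edges: Hall→r1 (7), Hall→r2 (8); capacity 7 + 8 = 15.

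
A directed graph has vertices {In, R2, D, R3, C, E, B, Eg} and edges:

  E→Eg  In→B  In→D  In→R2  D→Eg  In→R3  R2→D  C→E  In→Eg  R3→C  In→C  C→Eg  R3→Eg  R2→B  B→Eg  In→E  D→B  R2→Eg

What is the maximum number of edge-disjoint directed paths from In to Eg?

Assign every edge capacity 1; by Menger, the answer equals the max flow.
Path In→Eg (+1); total 1.
Path In→R2→Eg (+1); total 2.
Path In→D→Eg (+1); total 3.
Path In→R3→Eg (+1); total 4.
Path In→C→Eg (+1); total 5.
Path In→E→Eg (+1); total 6.
Path In→B→Eg (+1); total 7.
No residual In→Eg path; max flow = 7.
Certifying cut of size 7: {In→B, In→C, In→D, In→E, In→Eg, In→R2, In→R3}.

7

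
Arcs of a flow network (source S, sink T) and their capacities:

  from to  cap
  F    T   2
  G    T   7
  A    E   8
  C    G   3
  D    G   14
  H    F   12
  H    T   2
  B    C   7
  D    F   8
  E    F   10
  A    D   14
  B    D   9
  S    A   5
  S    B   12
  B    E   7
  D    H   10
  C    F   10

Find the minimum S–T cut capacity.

11

Augment S→A→D→F→T: bottleneck 2, flow now 2.
Augment S→A→D→G→T: bottleneck 3, flow now 5.
Augment S→B→C→G→T: bottleneck 3, flow now 8.
Augment S→B→D→G→T: bottleneck 1, flow now 9.
Augment S→B→D→H→T: bottleneck 2, flow now 11.
No augmenting path remains; maximum flow = 11.
By max-flow min-cut, the minimum cut capacity equals the max flow.
In the residual graph, reachable from S: {S, A, B, C, D, E, F, G, H}.
Min-cut edges: F→T (2), G→T (7), H→T (2); capacity 2 + 7 + 2 = 11.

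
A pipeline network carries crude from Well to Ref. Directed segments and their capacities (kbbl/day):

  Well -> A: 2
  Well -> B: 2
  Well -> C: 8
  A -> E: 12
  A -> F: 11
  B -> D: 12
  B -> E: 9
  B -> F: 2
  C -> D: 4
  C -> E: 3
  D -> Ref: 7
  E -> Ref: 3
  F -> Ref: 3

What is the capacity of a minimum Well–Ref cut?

11

Augment Well→A→E→Ref: bottleneck 2, flow now 2.
Augment Well→B→D→Ref: bottleneck 2, flow now 4.
Augment Well→C→D→Ref: bottleneck 4, flow now 8.
Augment Well→C→E→Ref: bottleneck 1, flow now 9.
Augment Well→C→E→A→F→Ref: bottleneck 2, flow now 11. (uses reverse residual edge)
No augmenting path remains; maximum flow = 11.
By max-flow min-cut, the minimum cut capacity equals the max flow.
In the residual graph, reachable from Well: {Well, C}.
Min-cut edges: Well→A (2), Well→B (2), C→D (4), C→E (3); capacity 2 + 2 + 4 + 3 = 11.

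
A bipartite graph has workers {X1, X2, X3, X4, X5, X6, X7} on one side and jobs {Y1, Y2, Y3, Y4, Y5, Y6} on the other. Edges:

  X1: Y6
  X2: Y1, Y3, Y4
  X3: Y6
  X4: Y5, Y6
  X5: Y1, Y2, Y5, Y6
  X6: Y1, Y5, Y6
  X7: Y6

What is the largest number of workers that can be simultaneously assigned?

Unit-capacity flow: source→left, listed edges, right→sink; max matching = max flow.
Augmenting path X1→Y6 (+1); matched 1.
Augmenting path X2→Y1 (+1); matched 2.
Augmenting path X4→Y5 (+1); matched 3.
Augmenting path X5→Y2 (+1); matched 4.
Augmenting path X6→Y1→X2→Y3 (+1); matched 5.
No augmenting path remains; maximum matching = 5.
König certificate: {X2, X4, X5, X6, Y6} is a vertex cover of size 5 (every listed pair touches it), so no matching can be larger.

5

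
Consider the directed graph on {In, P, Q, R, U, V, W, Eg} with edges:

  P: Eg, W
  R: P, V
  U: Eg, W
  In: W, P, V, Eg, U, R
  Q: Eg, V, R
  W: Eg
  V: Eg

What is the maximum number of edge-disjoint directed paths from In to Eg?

5

Assign every edge capacity 1; by Menger, the answer equals the max flow.
Path In→Eg (+1); total 1.
Path In→P→Eg (+1); total 2.
Path In→U→Eg (+1); total 3.
Path In→V→Eg (+1); total 4.
Path In→W→Eg (+1); total 5.
No residual In→Eg path; max flow = 5.
Certifying cut of size 5: {In→Eg, In→U, P→Eg, V→Eg, W→Eg}.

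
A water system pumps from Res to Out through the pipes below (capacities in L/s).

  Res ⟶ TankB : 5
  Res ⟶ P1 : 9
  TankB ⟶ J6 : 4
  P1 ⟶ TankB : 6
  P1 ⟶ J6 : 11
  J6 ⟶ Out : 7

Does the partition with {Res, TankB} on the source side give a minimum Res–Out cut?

Given cut capacity: 9 + 4 = 13.
Augment Res→TankB→J6→Out: bottleneck 4, flow now 4.
Augment Res→P1→J6→Out: bottleneck 3, flow now 7.
No augmenting path remains; maximum flow = 7.
In the residual graph, reachable from Res: {Res, TankB, P1, J6}.
Min-cut edges: J6→Out (7); capacity 7 = 7.
Cut capacity 13 exceeds the max flow 7, so it is not minimum.

No — its capacity is 13, but the minimum cut has capacity 7.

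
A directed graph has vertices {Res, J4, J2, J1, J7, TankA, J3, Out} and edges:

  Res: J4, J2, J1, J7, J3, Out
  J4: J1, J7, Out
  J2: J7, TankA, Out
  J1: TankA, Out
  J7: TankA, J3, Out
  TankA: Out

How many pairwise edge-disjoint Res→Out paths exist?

5

Assign every edge capacity 1; by Menger, the answer equals the max flow.
Path Res→Out (+1); total 1.
Path Res→J4→Out (+1); total 2.
Path Res→J2→Out (+1); total 3.
Path Res→J1→Out (+1); total 4.
Path Res→J7→Out (+1); total 5.
No residual Res→Out path; max flow = 5.
Certifying cut of size 5: {Res→J1, Res→J2, Res→J4, Res→J7, Res→Out}.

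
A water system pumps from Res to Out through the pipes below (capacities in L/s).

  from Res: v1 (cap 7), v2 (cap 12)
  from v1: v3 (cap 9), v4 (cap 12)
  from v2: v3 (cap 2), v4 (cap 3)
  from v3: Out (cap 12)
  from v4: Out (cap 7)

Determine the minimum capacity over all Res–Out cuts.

Augment Res→v1→v3→Out: bottleneck 7, flow now 7.
Augment Res→v2→v3→Out: bottleneck 2, flow now 9.
Augment Res→v2→v4→Out: bottleneck 3, flow now 12.
No augmenting path remains; maximum flow = 12.
By max-flow min-cut, the minimum cut capacity equals the max flow.
In the residual graph, reachable from Res: {Res, v2}.
Min-cut edges: Res→v1 (7), v2→v3 (2), v2→v4 (3); capacity 7 + 2 + 3 = 12.

12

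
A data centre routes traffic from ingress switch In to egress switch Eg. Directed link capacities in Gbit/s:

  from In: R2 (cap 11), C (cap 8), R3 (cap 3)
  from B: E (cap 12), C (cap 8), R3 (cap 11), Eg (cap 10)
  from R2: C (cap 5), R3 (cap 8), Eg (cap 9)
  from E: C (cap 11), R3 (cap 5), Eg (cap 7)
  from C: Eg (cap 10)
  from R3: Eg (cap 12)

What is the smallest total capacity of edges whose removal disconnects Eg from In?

22

Augment In→R2→Eg: bottleneck 9, flow now 9.
Augment In→C→Eg: bottleneck 8, flow now 17.
Augment In→R3→Eg: bottleneck 3, flow now 20.
Augment In→R2→C→Eg: bottleneck 2, flow now 22.
No augmenting path remains; maximum flow = 22.
By max-flow min-cut, the minimum cut capacity equals the max flow.
In the residual graph, reachable from In: {In}.
Min-cut edges: In→R2 (11), In→C (8), In→R3 (3); capacity 11 + 8 + 3 = 22.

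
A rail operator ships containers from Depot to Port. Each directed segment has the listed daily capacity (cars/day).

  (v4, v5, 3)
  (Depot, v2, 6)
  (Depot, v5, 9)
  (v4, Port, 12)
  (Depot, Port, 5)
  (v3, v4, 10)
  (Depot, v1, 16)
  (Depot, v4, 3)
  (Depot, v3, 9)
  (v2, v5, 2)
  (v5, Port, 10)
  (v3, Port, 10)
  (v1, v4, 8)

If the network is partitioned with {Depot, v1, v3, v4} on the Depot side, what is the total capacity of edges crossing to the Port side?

45

Edges leaving {Depot, v1, v3, v4}: Depot→v2 (6), Depot→v5 (9), Depot→Port (5), v3→Port (10), v4→v5 (3), v4→Port (12).
Cut capacity = 6 + 9 + 5 + 10 + 3 + 12 = 45.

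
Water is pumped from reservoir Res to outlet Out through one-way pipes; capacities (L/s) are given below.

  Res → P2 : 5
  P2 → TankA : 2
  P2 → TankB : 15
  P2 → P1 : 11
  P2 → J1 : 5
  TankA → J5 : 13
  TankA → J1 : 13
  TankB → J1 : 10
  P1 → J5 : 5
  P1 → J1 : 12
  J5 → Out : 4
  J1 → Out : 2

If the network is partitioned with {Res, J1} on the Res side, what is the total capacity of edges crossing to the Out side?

Edges leaving {Res, J1}: Res→P2 (5), J1→Out (2).
Cut capacity = 5 + 2 = 7.

7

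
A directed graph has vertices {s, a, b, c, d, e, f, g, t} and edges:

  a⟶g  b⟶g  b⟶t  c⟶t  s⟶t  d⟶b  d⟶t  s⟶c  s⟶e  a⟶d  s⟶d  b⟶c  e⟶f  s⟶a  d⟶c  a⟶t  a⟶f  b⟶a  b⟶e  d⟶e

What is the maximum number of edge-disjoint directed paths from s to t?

4

Assign every edge capacity 1; by Menger, the answer equals the max flow.
Path s→t (+1); total 1.
Path s→a→t (+1); total 2.
Path s→c→t (+1); total 3.
Path s→d→t (+1); total 4.
No residual s→t path; max flow = 4.
Certifying cut of size 4: {s→a, s→c, s→d, s→t}.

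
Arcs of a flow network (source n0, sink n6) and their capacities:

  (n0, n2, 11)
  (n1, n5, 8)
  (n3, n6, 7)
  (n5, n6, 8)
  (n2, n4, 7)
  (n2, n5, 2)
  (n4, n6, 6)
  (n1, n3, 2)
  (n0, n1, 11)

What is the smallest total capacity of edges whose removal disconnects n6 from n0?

16

Augment n0→n1→n3→n6: bottleneck 2, flow now 2.
Augment n0→n1→n5→n6: bottleneck 8, flow now 10.
Augment n0→n2→n4→n6: bottleneck 6, flow now 16.
No augmenting path remains; maximum flow = 16.
By max-flow min-cut, the minimum cut capacity equals the max flow.
In the residual graph, reachable from n0: {n0, n1, n2, n4, n5}.
Min-cut edges: n1→n3 (2), n4→n6 (6), n5→n6 (8); capacity 2 + 6 + 8 = 16.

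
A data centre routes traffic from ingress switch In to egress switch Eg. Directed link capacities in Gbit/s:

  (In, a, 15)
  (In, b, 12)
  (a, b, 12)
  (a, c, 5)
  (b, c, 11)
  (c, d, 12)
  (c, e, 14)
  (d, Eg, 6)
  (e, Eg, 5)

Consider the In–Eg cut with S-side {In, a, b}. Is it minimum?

Given cut capacity: 5 + 11 = 16.
Augment In→a→c→d→Eg: bottleneck 5, flow now 5.
Augment In→b→c→d→Eg: bottleneck 1, flow now 6.
Augment In→b→c→e→Eg: bottleneck 5, flow now 11.
No augmenting path remains; maximum flow = 11.
In the residual graph, reachable from In: {In, a, b, c, d, e}.
Min-cut edges: d→Eg (6), e→Eg (5); capacity 6 + 5 = 11.
Cut capacity 16 exceeds the max flow 11, so it is not minimum.

No — its capacity is 16, but the minimum cut has capacity 11.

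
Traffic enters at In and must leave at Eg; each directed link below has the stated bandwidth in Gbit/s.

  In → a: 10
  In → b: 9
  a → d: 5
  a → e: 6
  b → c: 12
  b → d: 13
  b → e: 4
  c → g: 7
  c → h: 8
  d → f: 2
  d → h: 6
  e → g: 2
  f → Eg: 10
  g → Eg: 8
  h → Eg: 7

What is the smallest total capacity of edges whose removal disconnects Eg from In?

Augment In→a→d→f→Eg: bottleneck 2, flow now 2.
Augment In→a→d→h→Eg: bottleneck 3, flow now 5.
Augment In→a→e→g→Eg: bottleneck 2, flow now 7.
Augment In→b→c→g→Eg: bottleneck 6, flow now 13.
Augment In→b→c→h→Eg: bottleneck 3, flow now 16.
No augmenting path remains; maximum flow = 16.
By max-flow min-cut, the minimum cut capacity equals the max flow.
In the residual graph, reachable from In: {In, a, e}.
Min-cut edges: In→b (9), a→d (5), e→g (2); capacity 9 + 5 + 2 = 16.

16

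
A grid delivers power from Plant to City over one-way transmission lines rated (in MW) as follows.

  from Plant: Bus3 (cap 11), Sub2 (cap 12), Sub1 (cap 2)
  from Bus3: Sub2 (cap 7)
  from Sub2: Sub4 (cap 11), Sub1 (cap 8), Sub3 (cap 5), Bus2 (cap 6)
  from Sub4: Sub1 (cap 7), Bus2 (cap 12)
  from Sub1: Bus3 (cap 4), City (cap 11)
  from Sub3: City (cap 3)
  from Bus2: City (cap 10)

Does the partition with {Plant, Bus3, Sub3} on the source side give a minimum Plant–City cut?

Given cut capacity: 12 + 2 + 7 + 3 = 24.
Augment Plant→Sub1→City: bottleneck 2, flow now 2.
Augment Plant→Sub2→Sub1→City: bottleneck 8, flow now 10.
Augment Plant→Sub2→Sub3→City: bottleneck 3, flow now 13.
Augment Plant→Sub2→Bus2→City: bottleneck 1, flow now 14.
Augment Plant→Bus3→Sub2→Bus2→City: bottleneck 5, flow now 19.
Augment Plant→Bus3→Sub2→Sub4→Sub1→City: bottleneck 1, flow now 20.
Augment Plant→Bus3→Sub2→Sub4→Bus2→City: bottleneck 1, flow now 21.
No augmenting path remains; maximum flow = 21.
In the residual graph, reachable from Plant: {Plant, Bus3}.
Min-cut edges: Plant→Sub2 (12), Plant→Sub1 (2), Bus3→Sub2 (7); capacity 12 + 2 + 7 = 21.
Cut capacity 24 exceeds the max flow 21, so it is not minimum.

No — its capacity is 24, but the minimum cut has capacity 21.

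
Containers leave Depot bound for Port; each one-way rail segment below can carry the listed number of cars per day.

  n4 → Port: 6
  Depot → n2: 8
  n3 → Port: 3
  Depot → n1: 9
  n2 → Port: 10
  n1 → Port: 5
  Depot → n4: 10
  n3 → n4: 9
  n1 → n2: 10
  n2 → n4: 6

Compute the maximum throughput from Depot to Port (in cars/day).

Augment Depot→n1→Port: bottleneck 5, flow now 5.
Augment Depot→n2→Port: bottleneck 8, flow now 13.
Augment Depot→n4→Port: bottleneck 6, flow now 19.
Augment Depot→n1→n2→Port: bottleneck 2, flow now 21.
No augmenting path remains; maximum flow = 21.
In the residual graph, reachable from Depot: {Depot, n1, n2, n4}.
Min-cut edges: n1→Port (5), n2→Port (10), n4→Port (6); capacity 5 + 10 + 6 = 21.
This cut is saturated, so no flow can exceed 21.

21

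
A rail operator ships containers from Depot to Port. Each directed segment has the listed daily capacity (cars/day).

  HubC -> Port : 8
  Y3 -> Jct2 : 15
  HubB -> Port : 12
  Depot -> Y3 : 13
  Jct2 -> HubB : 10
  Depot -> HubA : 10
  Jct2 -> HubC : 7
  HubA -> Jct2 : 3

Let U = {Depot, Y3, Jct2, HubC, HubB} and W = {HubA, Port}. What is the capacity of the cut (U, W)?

Edges leaving {Depot, Y3, Jct2, HubC, HubB}: Depot→HubA (10), HubC→Port (8), HubB→Port (12).
Cut capacity = 10 + 8 + 12 = 30.

30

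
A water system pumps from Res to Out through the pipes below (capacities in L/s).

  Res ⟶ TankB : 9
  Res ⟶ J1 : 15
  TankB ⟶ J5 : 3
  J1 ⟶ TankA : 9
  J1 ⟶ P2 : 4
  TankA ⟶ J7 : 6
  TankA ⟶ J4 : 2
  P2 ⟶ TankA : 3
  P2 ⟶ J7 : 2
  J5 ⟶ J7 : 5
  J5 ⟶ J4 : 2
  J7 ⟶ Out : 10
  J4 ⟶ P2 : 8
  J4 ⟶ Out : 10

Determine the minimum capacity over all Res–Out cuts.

13

Augment Res→TankB→J5→J7→Out: bottleneck 3, flow now 3.
Augment Res→J1→TankA→J7→Out: bottleneck 6, flow now 9.
Augment Res→J1→TankA→J4→Out: bottleneck 2, flow now 11.
Augment Res→J1→P2→J7→Out: bottleneck 1, flow now 12.
Augment Res→J1→P2→J7→J5→J4→Out: bottleneck 1, flow now 13. (uses reverse residual edge)
No augmenting path remains; maximum flow = 13.
By max-flow min-cut, the minimum cut capacity equals the max flow.
In the residual graph, reachable from Res: {Res, TankB, J1, TankA, P2}.
Min-cut edges: TankB→J5 (3), TankA→J7 (6), TankA→J4 (2), P2→J7 (2); capacity 3 + 6 + 2 + 2 = 13.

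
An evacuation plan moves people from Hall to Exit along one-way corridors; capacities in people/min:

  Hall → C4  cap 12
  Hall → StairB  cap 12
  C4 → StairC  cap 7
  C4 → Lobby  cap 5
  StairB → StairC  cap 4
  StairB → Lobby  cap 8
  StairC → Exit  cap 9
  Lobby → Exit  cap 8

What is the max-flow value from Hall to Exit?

17

Augment Hall→C4→StairC→Exit: bottleneck 7, flow now 7.
Augment Hall→C4→Lobby→Exit: bottleneck 5, flow now 12.
Augment Hall→StairB→StairC→Exit: bottleneck 2, flow now 14.
Augment Hall→StairB→Lobby→Exit: bottleneck 3, flow now 17.
No augmenting path remains; maximum flow = 17.
In the residual graph, reachable from Hall: {Hall, C4, StairB, StairC, Lobby}.
Min-cut edges: StairC→Exit (9), Lobby→Exit (8); capacity 9 + 8 = 17.
This cut is saturated, so no flow can exceed 17.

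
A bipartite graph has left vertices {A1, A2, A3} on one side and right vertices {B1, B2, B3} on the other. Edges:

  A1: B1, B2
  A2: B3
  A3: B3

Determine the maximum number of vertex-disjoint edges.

2

Unit-capacity flow: source→left, listed edges, right→sink; max matching = max flow.
Augmenting path A1→B1 (+1); matched 1.
Augmenting path A2→B3 (+1); matched 2.
No augmenting path remains; maximum matching = 2.
König certificate: {A1, B3} is a vertex cover of size 2 (every listed pair touches it), so no matching can be larger.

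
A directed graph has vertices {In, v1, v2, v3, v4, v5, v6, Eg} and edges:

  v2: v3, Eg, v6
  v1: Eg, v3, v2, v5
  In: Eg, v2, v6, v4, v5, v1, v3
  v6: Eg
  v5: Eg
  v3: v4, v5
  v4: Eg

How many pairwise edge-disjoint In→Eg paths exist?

Assign every edge capacity 1; by Menger, the answer equals the max flow.
Path In→Eg (+1); total 1.
Path In→v1→Eg (+1); total 2.
Path In→v2→Eg (+1); total 3.
Path In→v4→Eg (+1); total 4.
Path In→v5→Eg (+1); total 5.
Path In→v6→Eg (+1); total 6.
No residual In→Eg path; max flow = 6.
Certifying cut of size 6: {In→Eg, In→v1, In→v2, In→v6, v4→Eg, v5→Eg}.

6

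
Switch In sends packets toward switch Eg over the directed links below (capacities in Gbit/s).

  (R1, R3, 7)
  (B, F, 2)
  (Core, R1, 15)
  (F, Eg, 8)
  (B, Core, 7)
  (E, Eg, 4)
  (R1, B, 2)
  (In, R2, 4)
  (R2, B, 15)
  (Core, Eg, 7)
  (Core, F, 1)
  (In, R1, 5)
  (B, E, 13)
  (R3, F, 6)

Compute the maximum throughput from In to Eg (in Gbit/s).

9

Augment In→R2→B→F→Eg: bottleneck 2, flow now 2.
Augment In→R2→B→E→Eg: bottleneck 2, flow now 4.
Augment In→R1→B→E→Eg: bottleneck 2, flow now 6.
Augment In→R1→R3→F→Eg: bottleneck 3, flow now 9.
No augmenting path remains; maximum flow = 9.
In the residual graph, reachable from In: {In}.
Min-cut edges: In→R2 (4), In→R1 (5); capacity 4 + 5 = 9.
This cut is saturated, so no flow can exceed 9.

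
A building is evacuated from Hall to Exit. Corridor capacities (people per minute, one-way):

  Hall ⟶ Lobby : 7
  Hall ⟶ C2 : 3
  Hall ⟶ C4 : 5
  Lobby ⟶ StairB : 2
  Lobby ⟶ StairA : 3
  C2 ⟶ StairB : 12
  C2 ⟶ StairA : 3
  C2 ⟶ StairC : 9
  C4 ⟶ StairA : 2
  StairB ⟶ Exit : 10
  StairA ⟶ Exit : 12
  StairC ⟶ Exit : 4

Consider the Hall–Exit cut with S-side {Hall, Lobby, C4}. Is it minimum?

Yes — it is a minimum cut (capacity 10).

Given cut capacity: 3 + 2 + 3 + 2 = 10.
Augment Hall→Lobby→StairB→Exit: bottleneck 2, flow now 2.
Augment Hall→Lobby→StairA→Exit: bottleneck 3, flow now 5.
Augment Hall→C2→StairB→Exit: bottleneck 3, flow now 8.
Augment Hall→C4→StairA→Exit: bottleneck 2, flow now 10.
No augmenting path remains; maximum flow = 10.
Cut capacity 10 equals the max flow, so it is a minimum cut.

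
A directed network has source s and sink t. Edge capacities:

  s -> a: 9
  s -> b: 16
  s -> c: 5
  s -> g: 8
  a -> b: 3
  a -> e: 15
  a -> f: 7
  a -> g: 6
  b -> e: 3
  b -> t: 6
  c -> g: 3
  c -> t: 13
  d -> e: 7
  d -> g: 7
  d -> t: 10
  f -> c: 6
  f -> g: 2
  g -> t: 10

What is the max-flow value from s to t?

27

Augment s→b→t: bottleneck 6, flow now 6.
Augment s→c→t: bottleneck 5, flow now 11.
Augment s→g→t: bottleneck 8, flow now 19.
Augment s→a→g→t: bottleneck 2, flow now 21.
Augment s→a→f→c→t: bottleneck 6, flow now 27.
No augmenting path remains; maximum flow = 27.
In the residual graph, reachable from s: {s, a, b, e, f, g}.
Min-cut edges: s→c (5), b→t (6), f→c (6), g→t (10); capacity 5 + 6 + 6 + 10 = 27.
This cut is saturated, so no flow can exceed 27.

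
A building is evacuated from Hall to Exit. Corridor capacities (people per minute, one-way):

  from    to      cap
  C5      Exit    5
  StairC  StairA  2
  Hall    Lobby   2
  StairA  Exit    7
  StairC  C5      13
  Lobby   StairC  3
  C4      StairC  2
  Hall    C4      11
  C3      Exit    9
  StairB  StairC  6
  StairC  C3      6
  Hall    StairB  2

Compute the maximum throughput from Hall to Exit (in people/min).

6

Augment Hall→StairB→StairC→C5→Exit: bottleneck 2, flow now 2.
Augment Hall→Lobby→StairC→C5→Exit: bottleneck 2, flow now 4.
Augment Hall→C4→StairC→C5→Exit: bottleneck 1, flow now 5.
Augment Hall→C4→StairC→C3→Exit: bottleneck 1, flow now 6.
No augmenting path remains; maximum flow = 6.
In the residual graph, reachable from Hall: {Hall, C4}.
Min-cut edges: Hall→StairB (2), Hall→Lobby (2), C4→StairC (2); capacity 2 + 2 + 2 = 6.
This cut is saturated, so no flow can exceed 6.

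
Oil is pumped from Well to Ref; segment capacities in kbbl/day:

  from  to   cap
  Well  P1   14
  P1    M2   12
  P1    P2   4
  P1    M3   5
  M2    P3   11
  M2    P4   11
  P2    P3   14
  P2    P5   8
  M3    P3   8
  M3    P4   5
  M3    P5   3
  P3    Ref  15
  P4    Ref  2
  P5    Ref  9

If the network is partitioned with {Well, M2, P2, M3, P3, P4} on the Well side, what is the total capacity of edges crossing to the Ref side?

Edges leaving {Well, M2, P2, M3, P3, P4}: Well→P1 (14), P2→P5 (8), M3→P5 (3), P3→Ref (15), P4→Ref (2).
Cut capacity = 14 + 8 + 3 + 15 + 2 = 42.

42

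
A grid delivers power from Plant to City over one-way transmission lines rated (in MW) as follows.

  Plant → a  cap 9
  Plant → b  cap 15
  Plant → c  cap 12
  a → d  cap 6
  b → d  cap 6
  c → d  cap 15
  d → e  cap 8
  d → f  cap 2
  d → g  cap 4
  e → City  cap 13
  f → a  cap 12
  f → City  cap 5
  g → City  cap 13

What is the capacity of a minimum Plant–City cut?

14

Augment Plant→a→d→e→City: bottleneck 6, flow now 6.
Augment Plant→b→d→e→City: bottleneck 2, flow now 8.
Augment Plant→b→d→f→City: bottleneck 2, flow now 10.
Augment Plant→b→d→g→City: bottleneck 2, flow now 12.
Augment Plant→c→d→g→City: bottleneck 2, flow now 14.
No augmenting path remains; maximum flow = 14.
By max-flow min-cut, the minimum cut capacity equals the max flow.
In the residual graph, reachable from Plant: {Plant, a, b, c, d}.
Min-cut edges: d→e (8), d→f (2), d→g (4); capacity 8 + 2 + 4 = 14.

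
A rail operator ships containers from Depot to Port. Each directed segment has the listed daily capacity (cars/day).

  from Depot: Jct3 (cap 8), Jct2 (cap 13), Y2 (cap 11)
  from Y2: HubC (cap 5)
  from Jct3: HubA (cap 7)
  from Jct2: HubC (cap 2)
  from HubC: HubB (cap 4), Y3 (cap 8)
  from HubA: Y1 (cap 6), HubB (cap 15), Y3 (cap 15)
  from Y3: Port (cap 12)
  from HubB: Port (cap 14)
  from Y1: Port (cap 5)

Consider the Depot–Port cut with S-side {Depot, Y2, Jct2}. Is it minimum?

No — its capacity is 15, but the minimum cut has capacity 14.

Given cut capacity: 8 + 5 + 2 = 15.
Augment Depot→Y2→HubC→Y3→Port: bottleneck 5, flow now 5.
Augment Depot→Jct3→HubA→Y3→Port: bottleneck 7, flow now 12.
Augment Depot→Jct2→HubC→HubB→Port: bottleneck 2, flow now 14.
No augmenting path remains; maximum flow = 14.
In the residual graph, reachable from Depot: {Depot, Y2, Jct3, Jct2}.
Min-cut edges: Y2→HubC (5), Jct3→HubA (7), Jct2→HubC (2); capacity 5 + 7 + 2 = 14.
Cut capacity 15 exceeds the max flow 14, so it is not minimum.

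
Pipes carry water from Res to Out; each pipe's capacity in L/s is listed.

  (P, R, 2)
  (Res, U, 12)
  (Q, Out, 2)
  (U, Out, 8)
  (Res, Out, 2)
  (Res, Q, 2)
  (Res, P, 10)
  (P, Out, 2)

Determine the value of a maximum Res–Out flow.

Augment Res→Out: bottleneck 2, flow now 2.
Augment Res→P→Out: bottleneck 2, flow now 4.
Augment Res→Q→Out: bottleneck 2, flow now 6.
Augment Res→U→Out: bottleneck 8, flow now 14.
No augmenting path remains; maximum flow = 14.
In the residual graph, reachable from Res: {Res, P, R, U}.
Min-cut edges: Res→Q (2), Res→Out (2), P→Out (2), U→Out (8); capacity 2 + 2 + 2 + 8 = 14.
This cut is saturated, so no flow can exceed 14.

14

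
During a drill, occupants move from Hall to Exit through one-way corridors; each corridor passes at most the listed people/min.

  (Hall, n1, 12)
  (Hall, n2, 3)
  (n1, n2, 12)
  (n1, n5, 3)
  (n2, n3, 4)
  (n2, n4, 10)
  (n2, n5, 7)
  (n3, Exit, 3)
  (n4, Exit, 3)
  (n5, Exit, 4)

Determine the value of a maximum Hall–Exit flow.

Augment Hall→n1→n5→Exit: bottleneck 3, flow now 3.
Augment Hall→n2→n3→Exit: bottleneck 3, flow now 6.
Augment Hall→n1→n2→n4→Exit: bottleneck 3, flow now 9.
Augment Hall→n1→n2→n5→Exit: bottleneck 1, flow now 10.
No augmenting path remains; maximum flow = 10.
In the residual graph, reachable from Hall: {Hall, n1, n2, n3, n4, n5}.
Min-cut edges: n3→Exit (3), n4→Exit (3), n5→Exit (4); capacity 3 + 3 + 4 = 10.
This cut is saturated, so no flow can exceed 10.

10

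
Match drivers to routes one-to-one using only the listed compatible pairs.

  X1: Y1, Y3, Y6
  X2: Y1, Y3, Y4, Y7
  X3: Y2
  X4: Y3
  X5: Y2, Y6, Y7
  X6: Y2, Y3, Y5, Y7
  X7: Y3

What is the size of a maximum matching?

6

Unit-capacity flow: source→left, listed edges, right→sink; max matching = max flow.
Augmenting path X1→Y1 (+1); matched 1.
Augmenting path X2→Y3 (+1); matched 2.
Augmenting path X3→Y2 (+1); matched 3.
Augmenting path X5→Y6 (+1); matched 4.
Augmenting path X6→Y5 (+1); matched 5.
Augmenting path X4→Y3→X2→Y4 (+1); matched 6.
No augmenting path remains; maximum matching = 6.
König certificate: {X1, X2, X3, X5, X6, Y3} is a vertex cover of size 6 (every listed pair touches it), so no matching can be larger.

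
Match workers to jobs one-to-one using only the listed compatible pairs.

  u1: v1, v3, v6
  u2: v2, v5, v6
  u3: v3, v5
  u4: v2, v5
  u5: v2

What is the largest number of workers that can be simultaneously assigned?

5

Unit-capacity flow: source→left, listed edges, right→sink; max matching = max flow.
Augmenting path u1→v1 (+1); matched 1.
Augmenting path u2→v2 (+1); matched 2.
Augmenting path u3→v3 (+1); matched 3.
Augmenting path u4→v5 (+1); matched 4.
Augmenting path u5→v2→u2→v6 (+1); matched 5.
No augmenting path remains; maximum matching = 5.
König certificate: {u1, u2, u3, u4, u5} is a vertex cover of size 5 (every listed pair touches it), so no matching can be larger.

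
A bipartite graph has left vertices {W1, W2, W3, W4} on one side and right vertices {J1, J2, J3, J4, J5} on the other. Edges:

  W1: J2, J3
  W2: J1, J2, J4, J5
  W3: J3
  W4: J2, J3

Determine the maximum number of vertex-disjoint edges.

Unit-capacity flow: source→left, listed edges, right→sink; max matching = max flow.
Augmenting path W1→J2 (+1); matched 1.
Augmenting path W2→J1 (+1); matched 2.
Augmenting path W3→J3 (+1); matched 3.
No augmenting path remains; maximum matching = 3.
König certificate: {W2, J2, J3} is a vertex cover of size 3 (every listed pair touches it), so no matching can be larger.

3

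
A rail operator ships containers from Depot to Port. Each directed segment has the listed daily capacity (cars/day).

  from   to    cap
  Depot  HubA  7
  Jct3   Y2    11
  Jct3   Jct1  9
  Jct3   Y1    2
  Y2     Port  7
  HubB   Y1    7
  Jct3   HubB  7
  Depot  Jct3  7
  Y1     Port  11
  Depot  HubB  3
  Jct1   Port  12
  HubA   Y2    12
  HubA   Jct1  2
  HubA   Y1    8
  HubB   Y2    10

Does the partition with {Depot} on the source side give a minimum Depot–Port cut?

Yes — it is a minimum cut (capacity 17).

Given cut capacity: 7 + 3 + 7 = 17.
Augment Depot→HubA→Jct1→Port: bottleneck 2, flow now 2.
Augment Depot→HubA→Y1→Port: bottleneck 5, flow now 7.
Augment Depot→HubB→Y1→Port: bottleneck 3, flow now 10.
Augment Depot→Jct3→Jct1→Port: bottleneck 7, flow now 17.
No augmenting path remains; maximum flow = 17.
Cut capacity 17 equals the max flow, so it is a minimum cut.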